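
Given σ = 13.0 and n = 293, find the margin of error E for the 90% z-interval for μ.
Margin of error = 1.25

Margin of error = z* · σ/√n
= 1.645 · 13.0/√293
= 1.645 · 13.0/17.1172
= 1.25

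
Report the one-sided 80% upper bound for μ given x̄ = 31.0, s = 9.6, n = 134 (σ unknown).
μ ≤ 31.70

Upper bound (one-sided):
t* = 0.844 (one-sided for 80%)
Upper bound = x̄ + t* · s/√n = 31.0 + 0.844 · 9.6/√134 = 31.70

We are 80% confident that μ ≤ 31.70.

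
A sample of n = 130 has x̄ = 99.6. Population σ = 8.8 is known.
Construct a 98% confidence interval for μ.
(97.80, 101.40)

z-interval (σ known):
z* = 2.326 for 98% confidence

Margin of error = z* · σ/√n = 2.326 · 8.8/√130 = 1.80

CI: (99.6 - 1.80, 99.6 + 1.80) = (97.80, 101.40)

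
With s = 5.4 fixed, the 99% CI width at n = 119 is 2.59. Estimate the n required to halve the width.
n ≈ 476

CI width ∝ 1/√n
To reduce width by factor 2, need √n to grow by 2 → need 2² = 4 times as many samples.

Current: n = 119, width = 2.59
New: n = 476, width ≈ 1.28

Width reduced by factor of 2.59/1.28 = 2.02.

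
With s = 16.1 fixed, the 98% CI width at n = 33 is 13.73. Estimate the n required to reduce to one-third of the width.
n ≈ 297

CI width ∝ 1/√n
To reduce width by factor 3, need √n to grow by 3 → need 3² = 9 times as many samples.

Current: n = 33, width = 13.73
New: n = 297, width ≈ 4.37

Width reduced by factor of 13.73/4.37 = 3.14.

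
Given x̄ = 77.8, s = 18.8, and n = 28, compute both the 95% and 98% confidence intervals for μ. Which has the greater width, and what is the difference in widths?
98% CI is wider by 2.99

df = 27
95% CI: t* = 2.052, (70.51, 85.09), width = 2 · t* · s/√n = 14.58
98% CI: t* = 2.473, (69.01, 86.59), width = 2 · t* · s/√n = 17.57

The 98% CI is wider by 17.57 - 14.58 = 2.99.
Higher confidence requires a wider interval.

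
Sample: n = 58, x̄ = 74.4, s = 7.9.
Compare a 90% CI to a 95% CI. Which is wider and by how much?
95% CI is wider by 0.68

df = 57
90% CI: t* = 1.672, (72.67, 76.13), width = 2 · t* · s/√n = 3.47
95% CI: t* = 2.002, (72.32, 76.48), width = 2 · t* · s/√n = 4.15

The 95% CI is wider by 4.15 - 3.47 = 0.68.
Higher confidence requires a wider interval.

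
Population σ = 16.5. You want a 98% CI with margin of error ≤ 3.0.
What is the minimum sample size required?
n ≥ 164

For margin E ≤ 3.0:
n ≥ (z* · σ / E)²
n ≥ (2.326 · 16.5 / 3.0)²
n ≥ 163.66

Minimum n = 164 (rounding up)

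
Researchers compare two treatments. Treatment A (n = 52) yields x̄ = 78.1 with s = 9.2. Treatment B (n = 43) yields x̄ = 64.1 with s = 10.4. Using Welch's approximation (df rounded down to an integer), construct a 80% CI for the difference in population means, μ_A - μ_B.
(11.37, 16.63)

Difference: x̄₁ - x̄₂ = 14.00
SE = √(s₁²/n₁ + s₂²/n₂) = √(9.2²/52 + 10.4²/43) = 2.0354
df = 84.73 → 84 (Welch–Satterthwaite, rounded down)
t* = 1.292

CI: 14.00 ± 1.292 · 2.0354 = 14.00 ± 2.63 = (11.37, 16.63)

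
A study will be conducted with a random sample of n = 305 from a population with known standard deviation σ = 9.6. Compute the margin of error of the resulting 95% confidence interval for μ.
Margin of error = 1.08

Margin of error = z* · σ/√n
= 1.960 · 9.6/√305
= 1.960 · 9.6/17.4642
= 1.08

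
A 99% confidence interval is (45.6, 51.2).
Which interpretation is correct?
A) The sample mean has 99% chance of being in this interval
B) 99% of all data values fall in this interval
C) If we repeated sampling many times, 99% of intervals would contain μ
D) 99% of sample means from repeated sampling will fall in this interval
C

A) Wrong — x̄ is observed and sits in the interval by construction.
B) Wrong — a CI is about the parameter μ, not individual data values.
C) Correct — this is the frequentist long-run coverage interpretation.
D) Wrong — coverage applies to intervals containing μ, not to future x̄ values.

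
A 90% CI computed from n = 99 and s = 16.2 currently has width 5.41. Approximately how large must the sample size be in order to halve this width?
n ≈ 396

CI width ∝ 1/√n
To reduce width by factor 2, need √n to grow by 2 → need 2² = 4 times as many samples.

Current: n = 99, width = 5.41
New: n = 396, width ≈ 2.68

Width reduced by factor of 5.41/2.68 = 2.02.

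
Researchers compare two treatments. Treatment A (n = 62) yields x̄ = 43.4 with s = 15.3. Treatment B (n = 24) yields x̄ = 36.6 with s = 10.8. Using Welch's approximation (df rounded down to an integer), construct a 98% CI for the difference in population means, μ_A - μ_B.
(-0.23, 13.83)

Difference: x̄₁ - x̄₂ = 6.80
SE = √(s₁²/n₁ + s₂²/n₂) = √(15.3²/62 + 10.8²/24) = 2.9386
df = 59.16 → 59 (Welch–Satterthwaite, rounded down)
t* = 2.391

CI: 6.80 ± 2.391 · 2.9386 = 6.80 ± 7.03 = (-0.23, 13.83)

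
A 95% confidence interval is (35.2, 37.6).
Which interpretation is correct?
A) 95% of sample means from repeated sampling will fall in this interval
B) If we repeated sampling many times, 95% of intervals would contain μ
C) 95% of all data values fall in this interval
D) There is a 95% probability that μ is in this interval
B

A) Wrong — coverage applies to intervals containing μ, not to future x̄ values.
B) Correct — this is the frequentist long-run coverage interpretation.
C) Wrong — a CI is about the parameter μ, not individual data values.
D) Wrong — μ is fixed; the randomness lives in the interval, not in μ.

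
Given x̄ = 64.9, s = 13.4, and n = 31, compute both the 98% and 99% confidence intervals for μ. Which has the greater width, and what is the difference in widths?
99% CI is wider by 1.41

df = 30
98% CI: t* = 2.457, (58.99, 70.81), width = 2 · t* · s/√n = 11.83
99% CI: t* = 2.750, (58.28, 71.52), width = 2 · t* · s/√n = 13.24

The 99% CI is wider by 13.24 - 11.83 = 1.41.
Higher confidence requires a wider interval.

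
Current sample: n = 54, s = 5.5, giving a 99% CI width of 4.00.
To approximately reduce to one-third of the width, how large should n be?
n ≈ 486

CI width ∝ 1/√n
To reduce width by factor 3, need √n to grow by 3 → need 3² = 9 times as many samples.

Current: n = 54, width = 4.00
New: n = 486, width ≈ 1.29

Width reduced by factor of 4.00/1.29 = 3.10.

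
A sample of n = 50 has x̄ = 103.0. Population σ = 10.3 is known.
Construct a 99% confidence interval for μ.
(99.25, 106.75)

z-interval (σ known):
z* = 2.576 for 99% confidence

Margin of error = z* · σ/√n = 2.576 · 10.3/√50 = 3.75

CI: (103.0 - 3.75, 103.0 + 3.75) = (99.25, 106.75)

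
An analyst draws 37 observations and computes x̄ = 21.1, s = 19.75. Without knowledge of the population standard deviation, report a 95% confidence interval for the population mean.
(14.52, 27.68)

t-interval (σ unknown):
df = n - 1 = 36
t* = 2.028 for 95% confidence

Margin of error = t* · s/√n = 2.028 · 19.75/√37 = 6.58

CI: (14.52, 27.68)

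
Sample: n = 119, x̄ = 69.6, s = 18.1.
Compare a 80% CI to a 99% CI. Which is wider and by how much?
99% CI is wider by 4.41

df = 118
80% CI: t* = 1.289, (67.46, 71.74), width = 2 · t* · s/√n = 4.28
99% CI: t* = 2.618, (65.26, 73.94), width = 2 · t* · s/√n = 8.69

The 99% CI is wider by 8.69 - 4.28 = 4.41.
Higher confidence requires a wider interval.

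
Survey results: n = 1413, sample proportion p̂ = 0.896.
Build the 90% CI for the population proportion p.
(0.883, 0.909)

Proportion CI:
SE = √(p̂(1-p̂)/n) = √(0.896 · 0.104 / 1413) = 0.00812

z* = 1.645
Margin = z* · SE = 1.645 · 0.00812 = 0.0134

CI: 0.896 ± 0.0134 = (0.883, 0.909)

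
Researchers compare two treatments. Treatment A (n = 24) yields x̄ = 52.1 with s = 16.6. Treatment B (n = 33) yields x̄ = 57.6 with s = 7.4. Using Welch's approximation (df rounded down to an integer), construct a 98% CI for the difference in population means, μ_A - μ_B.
(-14.42, 3.42)

Difference: x̄₁ - x̄₂ = -5.50
SE = √(s₁²/n₁ + s₂²/n₂) = √(16.6²/24 + 7.4²/33) = 3.6251
df = 29.68 → 29 (Welch–Satterthwaite, rounded down)
t* = 2.462

CI: -5.50 ± 2.462 · 3.6251 = -5.50 ± 8.92 = (-14.42, 3.42)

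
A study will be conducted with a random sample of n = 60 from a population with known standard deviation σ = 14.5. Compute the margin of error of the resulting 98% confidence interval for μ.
Margin of error = 4.35

Margin of error = z* · σ/√n
= 2.326 · 14.5/√60
= 2.326 · 14.5/7.7460
= 4.35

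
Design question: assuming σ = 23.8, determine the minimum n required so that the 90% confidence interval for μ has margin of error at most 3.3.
n ≥ 141

For margin E ≤ 3.3:
n ≥ (z* · σ / E)²
n ≥ (1.645 · 23.8 / 3.3)²
n ≥ 140.75

Minimum n = 141 (rounding up)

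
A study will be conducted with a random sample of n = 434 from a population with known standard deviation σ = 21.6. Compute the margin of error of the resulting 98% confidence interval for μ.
Margin of error = 2.41

Margin of error = z* · σ/√n
= 2.326 · 21.6/√434
= 2.326 · 21.6/20.8327
= 2.41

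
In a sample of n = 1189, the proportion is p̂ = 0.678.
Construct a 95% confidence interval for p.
(0.651, 0.705)

Proportion CI:
SE = √(p̂(1-p̂)/n) = √(0.678 · 0.322 / 1189) = 0.01355

z* = 1.960
Margin = z* · SE = 1.960 · 0.01355 = 0.0266

CI: 0.678 ± 0.0266 = (0.651, 0.705)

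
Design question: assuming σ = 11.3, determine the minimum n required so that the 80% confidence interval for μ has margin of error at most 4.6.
n ≥ 10

For margin E ≤ 4.6:
n ≥ (z* · σ / E)²
n ≥ (1.282 · 11.3 / 4.6)²
n ≥ 9.92

Minimum n = 10 (rounding up)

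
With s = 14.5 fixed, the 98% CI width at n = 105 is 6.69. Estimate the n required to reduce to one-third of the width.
n ≈ 945

CI width ∝ 1/√n
To reduce width by factor 3, need √n to grow by 3 → need 3² = 9 times as many samples.

Current: n = 105, width = 6.69
New: n = 945, width ≈ 2.20

Width reduced by factor of 6.69/2.20 = 3.04.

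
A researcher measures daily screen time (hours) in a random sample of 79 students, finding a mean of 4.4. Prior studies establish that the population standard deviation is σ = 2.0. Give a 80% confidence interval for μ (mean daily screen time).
(4.11, 4.69)

z-interval (σ known):
z* = 1.282 for 80% confidence

Margin of error = z* · σ/√n = 1.282 · 2.0/√79 = 0.29

CI: (4.4 - 0.29, 4.4 + 0.29) = (4.11, 4.69)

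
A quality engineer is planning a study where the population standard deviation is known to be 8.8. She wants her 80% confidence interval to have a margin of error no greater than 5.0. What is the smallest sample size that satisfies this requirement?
n ≥ 6

For margin E ≤ 5.0:
n ≥ (z* · σ / E)²
n ≥ (1.282 · 8.8 / 5.0)²
n ≥ 5.09

Minimum n = 6 (rounding up)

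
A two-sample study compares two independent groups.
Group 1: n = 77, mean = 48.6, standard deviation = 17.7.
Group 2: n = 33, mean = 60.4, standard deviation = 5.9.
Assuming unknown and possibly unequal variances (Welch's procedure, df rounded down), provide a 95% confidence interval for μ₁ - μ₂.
(-16.29, -7.31)

Difference: x̄₁ - x̄₂ = -11.80
SE = √(s₁²/n₁ + s₂²/n₂) = √(17.7²/77 + 5.9²/33) = 2.2635
df = 103.93 → 103 (Welch–Satterthwaite, rounded down)
t* = 1.983

CI: -11.80 ± 1.983 · 2.2635 = -11.80 ± 4.49 = (-16.29, -7.31)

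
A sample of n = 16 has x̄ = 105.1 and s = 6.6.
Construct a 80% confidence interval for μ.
(102.89, 107.31)

t-interval (σ unknown):
df = n - 1 = 15
t* = 1.341 for 80% confidence

Margin of error = t* · s/√n = 1.341 · 6.6/√16 = 2.21

CI: (102.89, 107.31)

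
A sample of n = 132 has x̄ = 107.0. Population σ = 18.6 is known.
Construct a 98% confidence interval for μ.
(103.23, 110.77)

z-interval (σ known):
z* = 2.326 for 98% confidence

Margin of error = z* · σ/√n = 2.326 · 18.6/√132 = 3.77

CI: (107.0 - 3.77, 107.0 + 3.77) = (103.23, 110.77)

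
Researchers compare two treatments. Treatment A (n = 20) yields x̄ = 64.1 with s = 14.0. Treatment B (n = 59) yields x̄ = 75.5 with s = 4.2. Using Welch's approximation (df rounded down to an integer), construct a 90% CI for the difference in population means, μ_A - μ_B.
(-16.88, -5.92)

Difference: x̄₁ - x̄₂ = -11.40
SE = √(s₁²/n₁ + s₂²/n₂) = √(14.0²/20 + 4.2²/59) = 3.1779
df = 20.17 → 20 (Welch–Satterthwaite, rounded down)
t* = 1.725

CI: -11.40 ± 1.725 · 3.1779 = -11.40 ± 5.48 = (-16.88, -5.92)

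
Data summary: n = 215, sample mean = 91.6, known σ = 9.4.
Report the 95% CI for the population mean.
(90.34, 92.86)

z-interval (σ known):
z* = 1.960 for 95% confidence

Margin of error = z* · σ/√n = 1.960 · 9.4/√215 = 1.26

CI: (91.6 - 1.26, 91.6 + 1.26) = (90.34, 92.86)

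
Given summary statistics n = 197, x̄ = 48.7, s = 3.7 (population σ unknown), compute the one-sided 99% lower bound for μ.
μ ≥ 48.08

Lower bound (one-sided):
t* = 2.346 (one-sided for 99%)
Lower bound = x̄ - t* · s/√n = 48.7 - 2.346 · 3.7/√197 = 48.08

We are 99% confident that μ ≥ 48.08.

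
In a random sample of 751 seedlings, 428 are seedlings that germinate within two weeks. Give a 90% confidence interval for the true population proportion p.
(0.540, 0.600)

Proportion CI:
p̂ = 428/751 = 0.56991
SE = √(p̂(1-p̂)/n) = √(0.56991 · 0.43009 / 751) = 0.01807

z* = 1.645
Margin = z* · SE = 1.645 · 0.01807 = 0.0297

CI: 0.56991 ± 0.0297 = (0.540, 0.600)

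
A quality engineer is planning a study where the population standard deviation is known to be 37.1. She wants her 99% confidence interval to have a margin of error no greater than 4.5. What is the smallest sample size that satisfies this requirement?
n ≥ 452

For margin E ≤ 4.5:
n ≥ (z* · σ / E)²
n ≥ (2.576 · 37.1 / 4.5)²
n ≥ 451.04

Minimum n = 452 (rounding up)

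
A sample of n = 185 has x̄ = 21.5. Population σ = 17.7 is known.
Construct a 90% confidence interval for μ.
(19.36, 23.64)

z-interval (σ known):
z* = 1.645 for 90% confidence

Margin of error = z* · σ/√n = 1.645 · 17.7/√185 = 2.14

CI: (21.5 - 2.14, 21.5 + 2.14) = (19.36, 23.64)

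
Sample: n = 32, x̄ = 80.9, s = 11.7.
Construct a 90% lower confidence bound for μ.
μ ≥ 78.19

Lower bound (one-sided):
t* = 1.309 (one-sided for 90%)
Lower bound = x̄ - t* · s/√n = 80.9 - 1.309 · 11.7/√32 = 78.19

We are 90% confident that μ ≥ 78.19.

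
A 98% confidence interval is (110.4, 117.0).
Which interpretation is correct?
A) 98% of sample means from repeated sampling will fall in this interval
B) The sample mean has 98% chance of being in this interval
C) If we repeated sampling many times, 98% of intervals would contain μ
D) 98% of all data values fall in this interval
C

A) Wrong — coverage applies to intervals containing μ, not to future x̄ values.
B) Wrong — x̄ is observed and sits in the interval by construction.
C) Correct — this is the frequentist long-run coverage interpretation.
D) Wrong — a CI is about the parameter μ, not individual data values.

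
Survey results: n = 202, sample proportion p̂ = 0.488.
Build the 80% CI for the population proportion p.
(0.443, 0.533)

Proportion CI:
SE = √(p̂(1-p̂)/n) = √(0.488 · 0.512 / 202) = 0.03517

z* = 1.282
Margin = z* · SE = 1.282 · 0.03517 = 0.0451

CI: 0.488 ± 0.0451 = (0.443, 0.533)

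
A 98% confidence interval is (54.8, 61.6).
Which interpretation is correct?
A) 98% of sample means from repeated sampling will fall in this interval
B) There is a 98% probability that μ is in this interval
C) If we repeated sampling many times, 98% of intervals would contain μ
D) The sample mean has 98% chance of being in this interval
C

A) Wrong — coverage applies to intervals containing μ, not to future x̄ values.
B) Wrong — μ is fixed; the randomness lives in the interval, not in μ.
C) Correct — this is the frequentist long-run coverage interpretation.
D) Wrong — x̄ is observed and sits in the interval by construction.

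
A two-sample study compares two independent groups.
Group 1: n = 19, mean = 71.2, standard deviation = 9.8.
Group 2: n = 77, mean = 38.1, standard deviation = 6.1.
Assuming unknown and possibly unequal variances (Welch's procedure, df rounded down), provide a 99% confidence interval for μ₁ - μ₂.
(26.44, 39.76)

Difference: x̄₁ - x̄₂ = 33.10
SE = √(s₁²/n₁ + s₂²/n₂) = √(9.8²/19 + 6.1²/77) = 2.3533
df = 21.56 → 21 (Welch–Satterthwaite, rounded down)
t* = 2.831

CI: 33.10 ± 2.831 · 2.3533 = 33.10 ± 6.66 = (26.44, 39.76)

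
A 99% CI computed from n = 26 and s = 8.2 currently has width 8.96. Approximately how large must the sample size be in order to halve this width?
n ≈ 104

CI width ∝ 1/√n
To reduce width by factor 2, need √n to grow by 2 → need 2² = 4 times as many samples.

Current: n = 26, width = 8.96
New: n = 104, width ≈ 4.22

Width reduced by factor of 8.96/4.22 = 2.12.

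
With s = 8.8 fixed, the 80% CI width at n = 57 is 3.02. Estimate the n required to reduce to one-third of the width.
n ≈ 513

CI width ∝ 1/√n
To reduce width by factor 3, need √n to grow by 3 → need 3² = 9 times as many samples.

Current: n = 57, width = 3.02
New: n = 513, width ≈ 1.00

Width reduced by factor of 3.02/1.00 = 3.02.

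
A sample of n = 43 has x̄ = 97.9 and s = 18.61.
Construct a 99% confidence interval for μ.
(90.24, 105.56)

t-interval (σ unknown):
df = n - 1 = 42
t* = 2.698 for 99% confidence

Margin of error = t* · s/√n = 2.698 · 18.61/√43 = 7.66

CI: (90.24, 105.56)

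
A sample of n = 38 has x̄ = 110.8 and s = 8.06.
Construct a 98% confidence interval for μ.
(107.62, 113.98)

t-interval (σ unknown):
df = n - 1 = 37
t* = 2.431 for 98% confidence

Margin of error = t* · s/√n = 2.431 · 8.06/√38 = 3.18

CI: (107.62, 113.98)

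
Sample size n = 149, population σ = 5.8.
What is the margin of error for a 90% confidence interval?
Margin of error = 0.78

Margin of error = z* · σ/√n
= 1.645 · 5.8/√149
= 1.645 · 5.8/12.2066
= 0.78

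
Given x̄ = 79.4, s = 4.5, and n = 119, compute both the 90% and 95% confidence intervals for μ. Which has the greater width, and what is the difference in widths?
95% CI is wider by 0.26

df = 118
90% CI: t* = 1.658, (78.72, 80.08), width = 2 · t* · s/√n = 1.37
95% CI: t* = 1.980, (78.58, 80.22), width = 2 · t* · s/√n = 1.63

The 95% CI is wider by 1.63 - 1.37 = 0.26.
Higher confidence requires a wider interval.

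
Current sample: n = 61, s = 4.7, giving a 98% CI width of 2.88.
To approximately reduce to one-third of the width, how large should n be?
n ≈ 549

CI width ∝ 1/√n
To reduce width by factor 3, need √n to grow by 3 → need 3² = 9 times as many samples.

Current: n = 61, width = 2.88
New: n = 549, width ≈ 0.94

Width reduced by factor of 2.88/0.94 = 3.06.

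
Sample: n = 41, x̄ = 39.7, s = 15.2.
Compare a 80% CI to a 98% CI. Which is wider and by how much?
98% CI is wider by 5.31

df = 40
80% CI: t* = 1.303, (36.61, 42.79), width = 2 · t* · s/√n = 6.19
98% CI: t* = 2.423, (33.95, 45.45), width = 2 · t* · s/√n = 11.50

The 98% CI is wider by 11.50 - 6.19 = 5.31.
Higher confidence requires a wider interval.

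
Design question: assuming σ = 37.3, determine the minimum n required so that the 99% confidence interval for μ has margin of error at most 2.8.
n ≥ 1178

For margin E ≤ 2.8:
n ≥ (z* · σ / E)²
n ≥ (2.576 · 37.3 / 2.8)²
n ≥ 1177.59

Minimum n = 1178 (rounding up)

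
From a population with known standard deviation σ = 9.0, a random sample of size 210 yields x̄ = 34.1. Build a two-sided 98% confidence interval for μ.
(32.66, 35.54)

z-interval (σ known):
z* = 2.326 for 98% confidence

Margin of error = z* · σ/√n = 2.326 · 9.0/√210 = 1.44

CI: (34.1 - 1.44, 34.1 + 1.44) = (32.66, 35.54)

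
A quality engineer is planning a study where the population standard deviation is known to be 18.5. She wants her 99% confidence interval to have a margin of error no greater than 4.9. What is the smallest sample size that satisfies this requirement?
n ≥ 95

For margin E ≤ 4.9:
n ≥ (z* · σ / E)²
n ≥ (2.576 · 18.5 / 4.9)²
n ≥ 94.59

Minimum n = 95 (rounding up)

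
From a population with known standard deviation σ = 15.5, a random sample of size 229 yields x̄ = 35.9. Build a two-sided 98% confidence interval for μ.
(33.52, 38.28)

z-interval (σ known):
z* = 2.326 for 98% confidence

Margin of error = z* · σ/√n = 2.326 · 15.5/√229 = 2.38

CI: (35.9 - 2.38, 35.9 + 2.38) = (33.52, 38.28)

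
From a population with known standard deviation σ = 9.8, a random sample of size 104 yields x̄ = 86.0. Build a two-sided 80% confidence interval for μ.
(84.77, 87.23)

z-interval (σ known):
z* = 1.282 for 80% confidence

Margin of error = z* · σ/√n = 1.282 · 9.8/√104 = 1.23

CI: (86.0 - 1.23, 86.0 + 1.23) = (84.77, 87.23)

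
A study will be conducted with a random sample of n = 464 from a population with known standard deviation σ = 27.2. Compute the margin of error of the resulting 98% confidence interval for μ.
Margin of error = 2.94

Margin of error = z* · σ/√n
= 2.326 · 27.2/√464
= 2.326 · 27.2/21.5407
= 2.94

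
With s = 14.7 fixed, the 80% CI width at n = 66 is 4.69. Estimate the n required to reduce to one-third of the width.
n ≈ 594

CI width ∝ 1/√n
To reduce width by factor 3, need √n to grow by 3 → need 3² = 9 times as many samples.

Current: n = 66, width = 4.69
New: n = 594, width ≈ 1.55

Width reduced by factor of 4.69/1.55 = 3.03.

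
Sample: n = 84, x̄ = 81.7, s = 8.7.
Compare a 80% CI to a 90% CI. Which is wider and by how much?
90% CI is wider by 0.71

df = 83
80% CI: t* = 1.292, (80.47, 82.93), width = 2 · t* · s/√n = 2.45
90% CI: t* = 1.663, (80.12, 83.28), width = 2 · t* · s/√n = 3.16

The 90% CI is wider by 3.16 - 2.45 = 0.71.
Higher confidence requires a wider interval.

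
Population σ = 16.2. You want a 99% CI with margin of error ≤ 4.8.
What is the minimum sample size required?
n ≥ 76

For margin E ≤ 4.8:
n ≥ (z* · σ / E)²
n ≥ (2.576 · 16.2 / 4.8)²
n ≥ 75.59

Minimum n = 76 (rounding up)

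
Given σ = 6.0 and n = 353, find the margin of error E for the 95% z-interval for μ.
Margin of error = 0.63

Margin of error = z* · σ/√n
= 1.960 · 6.0/√353
= 1.960 · 6.0/18.7883
= 0.63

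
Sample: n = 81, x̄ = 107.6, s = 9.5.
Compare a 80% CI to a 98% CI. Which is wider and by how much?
98% CI is wider by 2.28

df = 80
80% CI: t* = 1.292, (106.24, 108.96), width = 2 · t* · s/√n = 2.73
98% CI: t* = 2.374, (105.09, 110.11), width = 2 · t* · s/√n = 5.01

The 98% CI is wider by 5.01 - 2.73 = 2.28.
Higher confidence requires a wider interval.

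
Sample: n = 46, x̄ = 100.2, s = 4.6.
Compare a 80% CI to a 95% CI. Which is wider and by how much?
95% CI is wider by 0.97

df = 45
80% CI: t* = 1.301, (99.32, 101.08), width = 2 · t* · s/√n = 1.76
95% CI: t* = 2.014, (98.83, 101.57), width = 2 · t* · s/√n = 2.73

The 95% CI is wider by 2.73 - 1.76 = 0.97.
Higher confidence requires a wider interval.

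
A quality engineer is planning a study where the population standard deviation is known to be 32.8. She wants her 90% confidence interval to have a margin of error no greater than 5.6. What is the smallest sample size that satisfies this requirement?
n ≥ 93

For margin E ≤ 5.6:
n ≥ (z* · σ / E)²
n ≥ (1.645 · 32.8 / 5.6)²
n ≥ 92.83

Minimum n = 93 (rounding up)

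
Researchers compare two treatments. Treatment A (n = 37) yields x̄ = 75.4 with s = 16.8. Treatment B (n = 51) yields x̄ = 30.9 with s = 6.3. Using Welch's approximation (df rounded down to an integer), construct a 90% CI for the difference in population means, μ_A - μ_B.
(39.63, 49.37)

Difference: x̄₁ - x̄₂ = 44.50
SE = √(s₁²/n₁ + s₂²/n₂) = √(16.8²/37 + 6.3²/51) = 2.8994
df = 43.40 → 43 (Welch–Satterthwaite, rounded down)
t* = 1.681

CI: 44.50 ± 1.681 · 2.8994 = 44.50 ± 4.87 = (39.63, 49.37)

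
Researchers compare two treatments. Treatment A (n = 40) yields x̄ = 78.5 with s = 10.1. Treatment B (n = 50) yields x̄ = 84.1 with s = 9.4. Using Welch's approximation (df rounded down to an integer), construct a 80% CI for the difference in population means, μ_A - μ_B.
(-8.28, -2.92)

Difference: x̄₁ - x̄₂ = -5.60
SE = √(s₁²/n₁ + s₂²/n₂) = √(10.1²/40 + 9.4²/50) = 2.0778
df = 80.87 → 80 (Welch–Satterthwaite, rounded down)
t* = 1.292

CI: -5.60 ± 1.292 · 2.0778 = -5.60 ± 2.68 = (-8.28, -2.92)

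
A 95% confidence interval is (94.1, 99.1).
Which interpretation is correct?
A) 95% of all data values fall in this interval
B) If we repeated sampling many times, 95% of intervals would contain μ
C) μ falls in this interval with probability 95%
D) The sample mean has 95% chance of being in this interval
B

A) Wrong — a CI is about the parameter μ, not individual data values.
B) Correct — this is the frequentist long-run coverage interpretation.
C) Wrong — μ is fixed; the randomness lives in the interval, not in μ.
D) Wrong — x̄ is observed and sits in the interval by construction.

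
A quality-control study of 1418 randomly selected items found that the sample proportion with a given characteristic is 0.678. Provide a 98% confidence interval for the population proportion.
(0.649, 0.707)

Proportion CI:
SE = √(p̂(1-p̂)/n) = √(0.678 · 0.322 / 1418) = 0.01241

z* = 2.326
Margin = z* · SE = 2.326 · 0.01241 = 0.0289

CI: 0.678 ± 0.0289 = (0.649, 0.707)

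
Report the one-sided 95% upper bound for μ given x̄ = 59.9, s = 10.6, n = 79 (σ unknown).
μ ≤ 61.89

Upper bound (one-sided):
t* = 1.665 (one-sided for 95%)
Upper bound = x̄ + t* · s/√n = 59.9 + 1.665 · 10.6/√79 = 61.89

We are 95% confident that μ ≤ 61.89.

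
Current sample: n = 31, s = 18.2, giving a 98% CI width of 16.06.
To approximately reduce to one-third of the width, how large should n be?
n ≈ 279

CI width ∝ 1/√n
To reduce width by factor 3, need √n to grow by 3 → need 3² = 9 times as many samples.

Current: n = 31, width = 16.06
New: n = 279, width ≈ 5.10

Width reduced by factor of 16.06/5.10 = 3.15.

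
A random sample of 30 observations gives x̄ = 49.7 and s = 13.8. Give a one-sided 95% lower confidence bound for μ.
μ ≥ 45.42

Lower bound (one-sided):
t* = 1.699 (one-sided for 95%)
Lower bound = x̄ - t* · s/√n = 49.7 - 1.699 · 13.8/√30 = 45.42

We are 95% confident that μ ≥ 45.42.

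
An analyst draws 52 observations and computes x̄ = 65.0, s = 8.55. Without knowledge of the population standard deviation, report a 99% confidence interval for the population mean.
(61.83, 68.17)

t-interval (σ unknown):
df = n - 1 = 51
t* = 2.676 for 99% confidence

Margin of error = t* · s/√n = 2.676 · 8.55/√52 = 3.17

CI: (61.83, 68.17)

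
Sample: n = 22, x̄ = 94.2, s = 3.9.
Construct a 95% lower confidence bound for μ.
μ ≥ 92.77

Lower bound (one-sided):
t* = 1.721 (one-sided for 95%)
Lower bound = x̄ - t* · s/√n = 94.2 - 1.721 · 3.9/√22 = 92.77

We are 95% confident that μ ≥ 92.77.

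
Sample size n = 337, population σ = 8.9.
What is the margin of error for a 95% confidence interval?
Margin of error = 0.95

Margin of error = z* · σ/√n
= 1.960 · 8.9/√337
= 1.960 · 8.9/18.3576
= 0.95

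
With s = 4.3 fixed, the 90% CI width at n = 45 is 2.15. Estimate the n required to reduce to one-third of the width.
n ≈ 405

CI width ∝ 1/√n
To reduce width by factor 3, need √n to grow by 3 → need 3² = 9 times as many samples.

Current: n = 45, width = 2.15
New: n = 405, width ≈ 0.70

Width reduced by factor of 2.15/0.70 = 3.07.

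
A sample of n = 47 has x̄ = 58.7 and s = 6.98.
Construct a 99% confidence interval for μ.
(55.96, 61.44)

t-interval (σ unknown):
df = n - 1 = 46
t* = 2.687 for 99% confidence

Margin of error = t* · s/√n = 2.687 · 6.98/√47 = 2.74

CI: (55.96, 61.44)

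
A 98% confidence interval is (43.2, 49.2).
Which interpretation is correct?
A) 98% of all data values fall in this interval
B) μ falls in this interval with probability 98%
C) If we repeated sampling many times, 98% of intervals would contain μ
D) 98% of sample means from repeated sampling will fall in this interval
C

A) Wrong — a CI is about the parameter μ, not individual data values.
B) Wrong — μ is fixed; the randomness lives in the interval, not in μ.
C) Correct — this is the frequentist long-run coverage interpretation.
D) Wrong — coverage applies to intervals containing μ, not to future x̄ values.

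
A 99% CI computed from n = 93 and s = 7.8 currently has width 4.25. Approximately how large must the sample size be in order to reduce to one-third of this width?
n ≈ 837

CI width ∝ 1/√n
To reduce width by factor 3, need √n to grow by 3 → need 3² = 9 times as many samples.

Current: n = 93, width = 4.25
New: n = 837, width ≈ 1.39

Width reduced by factor of 4.25/1.39 = 3.06.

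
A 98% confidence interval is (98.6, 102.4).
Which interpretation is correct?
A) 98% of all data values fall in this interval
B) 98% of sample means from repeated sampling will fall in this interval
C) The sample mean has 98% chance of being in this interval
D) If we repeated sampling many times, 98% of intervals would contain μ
D

A) Wrong — a CI is about the parameter μ, not individual data values.
B) Wrong — coverage applies to intervals containing μ, not to future x̄ values.
C) Wrong — x̄ is observed and sits in the interval by construction.
D) Correct — this is the frequentist long-run coverage interpretation.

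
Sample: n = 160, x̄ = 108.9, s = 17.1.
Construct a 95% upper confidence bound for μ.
μ ≤ 111.14

Upper bound (one-sided):
t* = 1.654 (one-sided for 95%)
Upper bound = x̄ + t* · s/√n = 108.9 + 1.654 · 17.1/√160 = 111.14

We are 95% confident that μ ≤ 111.14.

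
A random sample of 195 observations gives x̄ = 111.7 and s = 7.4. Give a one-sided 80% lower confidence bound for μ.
μ ≥ 111.25

Lower bound (one-sided):
t* = 0.843 (one-sided for 80%)
Lower bound = x̄ - t* · s/√n = 111.7 - 0.843 · 7.4/√195 = 111.25

We are 80% confident that μ ≥ 111.25.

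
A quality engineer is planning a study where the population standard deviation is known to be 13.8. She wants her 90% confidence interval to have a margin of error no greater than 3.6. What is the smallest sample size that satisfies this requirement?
n ≥ 40

For margin E ≤ 3.6:
n ≥ (z* · σ / E)²
n ≥ (1.645 · 13.8 / 3.6)²
n ≥ 39.76

Minimum n = 40 (rounding up)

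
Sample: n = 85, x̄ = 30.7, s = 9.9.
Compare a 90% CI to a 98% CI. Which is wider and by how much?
98% CI is wider by 1.52

df = 84
90% CI: t* = 1.663, (28.91, 32.49), width = 2 · t* · s/√n = 3.57
98% CI: t* = 2.372, (28.15, 33.25), width = 2 · t* · s/√n = 5.09

The 98% CI is wider by 5.09 - 3.57 = 1.52.
Higher confidence requires a wider interval.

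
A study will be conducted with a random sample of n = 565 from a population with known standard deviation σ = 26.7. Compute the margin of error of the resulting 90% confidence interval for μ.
Margin of error = 1.85

Margin of error = z* · σ/√n
= 1.645 · 26.7/√565
= 1.645 · 26.7/23.7697
= 1.85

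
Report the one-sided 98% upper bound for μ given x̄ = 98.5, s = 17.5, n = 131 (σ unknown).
μ ≤ 101.67

Upper bound (one-sided):
t* = 2.075 (one-sided for 98%)
Upper bound = x̄ + t* · s/√n = 98.5 + 2.075 · 17.5/√131 = 101.67

We are 98% confident that μ ≤ 101.67.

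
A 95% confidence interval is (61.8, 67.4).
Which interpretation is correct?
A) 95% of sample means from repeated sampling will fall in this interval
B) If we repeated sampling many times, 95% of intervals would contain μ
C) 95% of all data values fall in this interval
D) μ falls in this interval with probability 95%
B

A) Wrong — coverage applies to intervals containing μ, not to future x̄ values.
B) Correct — this is the frequentist long-run coverage interpretation.
C) Wrong — a CI is about the parameter μ, not individual data values.
D) Wrong — μ is fixed; the randomness lives in the interval, not in μ.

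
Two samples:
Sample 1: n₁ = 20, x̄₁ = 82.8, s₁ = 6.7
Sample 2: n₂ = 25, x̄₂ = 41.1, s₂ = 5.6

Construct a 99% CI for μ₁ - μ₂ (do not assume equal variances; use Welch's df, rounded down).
(36.62, 46.78)

Difference: x̄₁ - x̄₂ = 41.70
SE = √(s₁²/n₁ + s₂²/n₂) = √(6.7²/20 + 5.6²/25) = 1.8705
df = 37.02 → 37 (Welch–Satterthwaite, rounded down)
t* = 2.715

CI: 41.70 ± 2.715 · 1.8705 = 41.70 ± 5.08 = (36.62, 46.78)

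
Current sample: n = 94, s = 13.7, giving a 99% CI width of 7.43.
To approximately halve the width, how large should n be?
n ≈ 376

CI width ∝ 1/√n
To reduce width by factor 2, need √n to grow by 2 → need 2² = 4 times as many samples.

Current: n = 94, width = 7.43
New: n = 376, width ≈ 3.66

Width reduced by factor of 7.43/3.66 = 2.03.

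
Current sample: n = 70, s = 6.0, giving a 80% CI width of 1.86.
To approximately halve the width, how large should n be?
n ≈ 280

CI width ∝ 1/√n
To reduce width by factor 2, need √n to grow by 2 → need 2² = 4 times as many samples.

Current: n = 70, width = 1.86
New: n = 280, width ≈ 0.92

Width reduced by factor of 1.86/0.92 = 2.02.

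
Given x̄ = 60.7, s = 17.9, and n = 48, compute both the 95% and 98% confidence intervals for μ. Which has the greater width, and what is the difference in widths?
98% CI is wider by 2.04

df = 47
95% CI: t* = 2.012, (55.50, 65.90), width = 2 · t* · s/√n = 10.40
98% CI: t* = 2.408, (54.48, 66.92), width = 2 · t* · s/√n = 12.44

The 98% CI is wider by 12.44 - 10.40 = 2.04.
Higher confidence requires a wider interval.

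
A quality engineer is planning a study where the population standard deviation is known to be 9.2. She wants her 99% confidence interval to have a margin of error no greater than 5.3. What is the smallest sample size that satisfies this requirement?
n ≥ 20

For margin E ≤ 5.3:
n ≥ (z* · σ / E)²
n ≥ (2.576 · 9.2 / 5.3)²
n ≥ 19.99

Minimum n = 20 (rounding up)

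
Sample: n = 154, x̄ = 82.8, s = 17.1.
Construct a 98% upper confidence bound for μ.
μ ≤ 85.65

Upper bound (one-sided):
t* = 2.071 (one-sided for 98%)
Upper bound = x̄ + t* · s/√n = 82.8 + 2.071 · 17.1/√154 = 85.65

We are 98% confident that μ ≤ 85.65.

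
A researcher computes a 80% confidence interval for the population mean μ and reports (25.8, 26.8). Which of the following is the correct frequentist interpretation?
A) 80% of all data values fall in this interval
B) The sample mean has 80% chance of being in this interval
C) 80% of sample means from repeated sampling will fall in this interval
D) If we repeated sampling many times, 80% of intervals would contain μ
D

A) Wrong — a CI is about the parameter μ, not individual data values.
B) Wrong — x̄ is observed and sits in the interval by construction.
C) Wrong — coverage applies to intervals containing μ, not to future x̄ values.
D) Correct — this is the frequentist long-run coverage interpretation.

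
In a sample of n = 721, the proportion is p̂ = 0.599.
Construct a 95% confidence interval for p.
(0.563, 0.635)

Proportion CI:
SE = √(p̂(1-p̂)/n) = √(0.599 · 0.401 / 721) = 0.01825

z* = 1.960
Margin = z* · SE = 1.960 · 0.01825 = 0.0358

CI: 0.599 ± 0.0358 = (0.563, 0.635)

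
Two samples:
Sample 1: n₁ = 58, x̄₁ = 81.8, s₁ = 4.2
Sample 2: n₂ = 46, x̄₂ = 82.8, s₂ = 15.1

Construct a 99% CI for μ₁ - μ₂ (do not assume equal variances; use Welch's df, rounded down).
(-7.14, 5.14)

Difference: x̄₁ - x̄₂ = -1.00
SE = √(s₁²/n₁ + s₂²/n₂) = √(4.2²/58 + 15.1²/46) = 2.2937
df = 50.54 → 50 (Welch–Satterthwaite, rounded down)
t* = 2.678

CI: -1.00 ± 2.678 · 2.2937 = -1.00 ± 6.14 = (-7.14, 5.14)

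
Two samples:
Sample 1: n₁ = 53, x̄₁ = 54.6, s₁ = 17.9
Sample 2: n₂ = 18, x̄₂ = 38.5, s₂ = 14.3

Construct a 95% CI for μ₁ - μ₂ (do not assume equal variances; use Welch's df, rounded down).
(7.64, 24.56)

Difference: x̄₁ - x̄₂ = 16.10
SE = √(s₁²/n₁ + s₂²/n₂) = √(17.9²/53 + 14.3²/18) = 4.1721
df = 36.53 → 36 (Welch–Satterthwaite, rounded down)
t* = 2.028

CI: 16.10 ± 2.028 · 4.1721 = 16.10 ± 8.46 = (7.64, 24.56)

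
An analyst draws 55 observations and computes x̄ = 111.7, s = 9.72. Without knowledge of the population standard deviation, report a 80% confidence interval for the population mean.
(110.00, 113.40)

t-interval (σ unknown):
df = n - 1 = 54
t* = 1.297 for 80% confidence

Margin of error = t* · s/√n = 1.297 · 9.72/√55 = 1.70

CI: (110.00, 113.40)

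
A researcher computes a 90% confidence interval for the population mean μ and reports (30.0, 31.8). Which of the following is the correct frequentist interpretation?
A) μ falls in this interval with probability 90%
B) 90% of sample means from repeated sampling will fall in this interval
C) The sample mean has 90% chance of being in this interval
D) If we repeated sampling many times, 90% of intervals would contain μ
D

A) Wrong — μ is fixed; the randomness lives in the interval, not in μ.
B) Wrong — coverage applies to intervals containing μ, not to future x̄ values.
C) Wrong — x̄ is observed and sits in the interval by construction.
D) Correct — this is the frequentist long-run coverage interpretation.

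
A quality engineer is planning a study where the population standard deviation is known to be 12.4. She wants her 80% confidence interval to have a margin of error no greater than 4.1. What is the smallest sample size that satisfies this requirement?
n ≥ 16

For margin E ≤ 4.1:
n ≥ (z* · σ / E)²
n ≥ (1.282 · 12.4 / 4.1)²
n ≥ 15.03

Minimum n = 16 (rounding up)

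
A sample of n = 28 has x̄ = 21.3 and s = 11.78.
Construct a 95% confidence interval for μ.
(16.73, 25.87)

t-interval (σ unknown):
df = n - 1 = 27
t* = 2.052 for 95% confidence

Margin of error = t* · s/√n = 2.052 · 11.78/√28 = 4.57

CI: (16.73, 25.87)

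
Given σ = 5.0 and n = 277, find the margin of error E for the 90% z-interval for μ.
Margin of error = 0.49

Margin of error = z* · σ/√n
= 1.645 · 5.0/√277
= 1.645 · 5.0/16.6433
= 0.49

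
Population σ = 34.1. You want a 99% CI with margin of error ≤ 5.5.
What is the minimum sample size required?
n ≥ 256

For margin E ≤ 5.5:
n ≥ (z* · σ / E)²
n ≥ (2.576 · 34.1 / 5.5)²
n ≥ 255.08

Minimum n = 256 (rounding up)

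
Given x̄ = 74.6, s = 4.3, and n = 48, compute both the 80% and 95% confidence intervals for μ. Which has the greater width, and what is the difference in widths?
95% CI is wider by 0.89

df = 47
80% CI: t* = 1.300, (73.79, 75.41), width = 2 · t* · s/√n = 1.61
95% CI: t* = 2.012, (73.35, 75.85), width = 2 · t* · s/√n = 2.50

The 95% CI is wider by 2.50 - 1.61 = 0.89.
Higher confidence requires a wider interval.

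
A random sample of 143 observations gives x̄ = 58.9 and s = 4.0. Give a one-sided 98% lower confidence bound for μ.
μ ≥ 58.21

Lower bound (one-sided):
t* = 2.073 (one-sided for 98%)
Lower bound = x̄ - t* · s/√n = 58.9 - 2.073 · 4.0/√143 = 58.21

We are 98% confident that μ ≥ 58.21.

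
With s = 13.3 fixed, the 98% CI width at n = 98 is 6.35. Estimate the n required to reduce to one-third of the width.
n ≈ 882

CI width ∝ 1/√n
To reduce width by factor 3, need √n to grow by 3 → need 3² = 9 times as many samples.

Current: n = 98, width = 6.35
New: n = 882, width ≈ 2.09

Width reduced by factor of 6.35/2.09 = 3.04.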